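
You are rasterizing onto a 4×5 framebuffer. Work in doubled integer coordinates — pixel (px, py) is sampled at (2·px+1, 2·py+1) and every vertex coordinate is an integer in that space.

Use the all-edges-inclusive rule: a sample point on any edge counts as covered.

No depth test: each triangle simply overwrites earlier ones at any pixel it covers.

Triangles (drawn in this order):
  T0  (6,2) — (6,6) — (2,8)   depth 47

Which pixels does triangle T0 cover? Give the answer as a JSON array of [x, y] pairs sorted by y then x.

T0:
  2·area = 16
  edge (6, 2)→(6, 6): d=(0,4) inclusive
  edge (6, 6)→(2, 8): d=(-4,2) inclusive
  edge (2, 8)→(6, 2): d=(4,-6) inclusive
    (2,2)@(5, 5): e=[4,6,6] → #
    (3,2)@(7, 5): e=[-4,2,18] → ·
    (1,3)@(3, 7): e=[12,2,2] → #
    (2,3)@(5, 7): e=[4,-2,14] → ·
    (1,4)@(3, 9): e=[12,-6,10] → ·
  covered (2 px):
    · · · ·
    · · · ·
    · · # ·
    · # · ·
    · · · ·

Result: [[2,2],[1,3]]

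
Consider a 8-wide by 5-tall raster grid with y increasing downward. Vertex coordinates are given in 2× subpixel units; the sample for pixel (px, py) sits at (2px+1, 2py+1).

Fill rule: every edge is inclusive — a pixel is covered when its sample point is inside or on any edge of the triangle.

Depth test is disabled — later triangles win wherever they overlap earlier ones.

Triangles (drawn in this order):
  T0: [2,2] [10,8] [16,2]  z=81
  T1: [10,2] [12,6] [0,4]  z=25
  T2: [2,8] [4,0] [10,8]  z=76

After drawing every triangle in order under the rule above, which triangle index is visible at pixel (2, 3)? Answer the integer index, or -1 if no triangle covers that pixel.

T0:
  2·area = 84  (B↔C swapped to make it positive)
  edge (2, 2)→(16, 2): d=(14,0) inclusive
  edge (16, 2)→(10, 8): d=(-6,6) inclusive
  edge (10, 8)→(2, 2): d=(-8,-6) inclusive
    (2,1)@(5, 3): e=[14,60,10] → X
    (3,1)@(7, 3): e=[14,48,22] → X
    (4,1)@(9, 3): e=[14,36,34] → X
    (5,1)@(11, 3): e=[14,24,46] → X
    (6,1)@(13, 3): e=[14,12,58] → X
    (7,1)@(15, 3): e=[14,0,70] → X  [on edge]
    (2,2)@(5, 5): e=[42,48,-6] → .
    (3,2)@(7, 5): e=[42,36,6] → X
    (6,2)@(13, 5): e=[42,0,42] → X  [on edge]
    (7,2)@(15, 5): e=[42,-12,54] → .
    (3,3)@(7, 7): e=[70,24,-10] → .
    (4,3)@(9, 7): e=[70,12,2] → X
    (5,3)@(11, 7): e=[70,0,14] → X  [on edge]
    (4,4)@(9, 9): e=[98,0,-14] → .  [on edge]
  covered (12 px):
    . . . . . . . .
    . . X X X X X X
    . . . X X X X .
    . . . . X X . .
    . . . . . . . .
T1:
  2·area = 44
  edge (10, 2)→(12, 6): d=(2,4) inclusive
  edge (12, 6)→(0, 4): d=(-12,-2) inclusive
  edge (0, 4)→(10, 2): d=(10,-2) inclusive
    (7,0)@(15, 1): e=[-22,66,0] → .  [on edge]
    (2,1)@(5, 3): e=[22,22,0] → X  [on edge]
    (3,1)@(7, 3): e=[14,26,4] → X
    (4,1)@(9, 3): e=[6,30,8] → X
    (5,1)@(11, 3): e=[-2,34,12] → .
    (2,2)@(5, 5): e=[26,-2,20] → .
    (3,2)@(7, 5): e=[18,2,24] → X
    (5,2)@(11, 5): e=[2,10,32] → X
    (6,2)@(13, 5): e=[-6,14,36] → .
    (3,3)@(7, 7): e=[22,-22,44] → .
    (4,3)@(9, 7): e=[14,-18,48] → .
    (5,3)@(11, 7): e=[6,-14,52] → .
  covered (6 px):
    . . . . . . . .
    . . X X X . . .
    . . . X X X . .
    . . . . . . . .
    . . . . . . . .
T2:
  2·area = 64
  edge (2, 8)→(4, 0): d=(2,-8) inclusive
  edge (4, 0)→(10, 8): d=(6,8) inclusive
  edge (10, 8)→(2, 8): d=(-8,0) inclusive
    (2,1)@(5, 3): e=[14,10,40] → X
    (3,1)@(7, 3): e=[30,-6,40] → .
    (1,2)@(3, 5): e=[2,38,24] → X
    (3,2)@(7, 5): e=[34,6,24] → X
    (4,2)@(9, 5): e=[50,-10,24] → .
    (1,3)@(3, 7): e=[6,50,8] → X
    (4,3)@(9, 7): e=[54,2,8] → X
    (5,3)@(11, 7): e=[70,-14,8] → .
    (1,4)@(3, 9): e=[10,62,-8] → .
    (2,4)@(5, 9): e=[26,46,-8] → .
    (3,4)@(7, 9): e=[42,30,-8] → .
    (4,4)@(9, 9): e=[58,14,-8] → .
  covered (8 px):
    . . . . . . . .
    . . X . . . . .
    . X X X . . . .
    . X X X X . . .
    . . . . . . . .

Z-buffer (winner per pixel, '.' = empty):
  . . . . . . . .
  . . 2 1 1 0 0 0
  . 2 2 2 1 1 0 .
  . 2 2 2 2 0 . .
  . . . . . . . .

Result: 2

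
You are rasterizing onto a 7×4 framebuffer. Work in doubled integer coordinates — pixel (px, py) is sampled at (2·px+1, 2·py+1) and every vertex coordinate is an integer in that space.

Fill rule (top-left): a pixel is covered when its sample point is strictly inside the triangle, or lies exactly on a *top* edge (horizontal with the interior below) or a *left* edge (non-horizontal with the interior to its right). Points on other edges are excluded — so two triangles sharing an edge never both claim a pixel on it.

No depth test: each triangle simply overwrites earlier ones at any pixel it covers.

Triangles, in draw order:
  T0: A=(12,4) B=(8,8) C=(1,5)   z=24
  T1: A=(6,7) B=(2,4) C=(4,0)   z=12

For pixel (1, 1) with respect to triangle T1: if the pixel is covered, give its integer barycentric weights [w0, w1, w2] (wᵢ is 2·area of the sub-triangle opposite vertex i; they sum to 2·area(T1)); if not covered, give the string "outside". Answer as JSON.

T0:
  2·area = 40
  edge (12, 4)→(8, 8): d=(-4,4) right/bottom  bias=-1
  edge (8, 8)→(1, 5): d=(-7,-3) top-left  bias=+0
  edge (1, 5)→(12, 4): d=(11,-1) top-left  bias=+0
    (6,1)@(13, 3): e=[0,50,-10] → ·  [on edge]
    (0,2)@(1, 5): e=[40,0,0] → #  [on edge]
    (1,2)@(3, 5): e=[32,6,2] → #
    (2,2)@(5, 5): e=[24,12,4] → #
    (3,2)@(7, 5): e=[16,18,6] → #
    (4,2)@(9, 5): e=[8,24,8] → #
    (5,2)@(11, 5): e=[0,30,10] → ·  [on edge]
    (0,3)@(1, 7): e=[32,-14,22] → ·
    (1,3)@(3, 7): e=[24,-8,24] → ·
    (2,3)@(5, 7): e=[16,-2,26] → ·
    (3,3)@(7, 7): e=[8,4,28] → #
    (4,3)@(9, 7): e=[0,10,30] → ·  [on edge]
  covered (6 px):
    · · · · · · ·
    · · · · · · ·
    # # # # # · ·
    · · · # · · ·
T1:
  2·area = 22
  edge (6, 7)→(2, 4): d=(-4,-3) top-left  bias=+0
  edge (2, 4)→(4, 0): d=(2,-4) top-left  bias=+0
  edge (4, 0)→(6, 7): d=(2,7) right/bottom  bias=-1
    (1,1)@(3, 3): e=[7,2,13] → #
    (2,1)@(5, 3): e=[13,10,-1] → ·
    (1,2)@(3, 5): e=[-1,6,17] → ·
    (2,2)@(5, 5): e=[5,14,3] → #
    (3,2)@(7, 5): e=[11,22,-11] → ·
    (2,3)@(5, 7): e=[-3,18,7] → ·
  covered (2 px):
    · · · · · · ·
    · # · · · · ·
    · · # · · · ·
    · · · · · · ·

Final: [2,13,7]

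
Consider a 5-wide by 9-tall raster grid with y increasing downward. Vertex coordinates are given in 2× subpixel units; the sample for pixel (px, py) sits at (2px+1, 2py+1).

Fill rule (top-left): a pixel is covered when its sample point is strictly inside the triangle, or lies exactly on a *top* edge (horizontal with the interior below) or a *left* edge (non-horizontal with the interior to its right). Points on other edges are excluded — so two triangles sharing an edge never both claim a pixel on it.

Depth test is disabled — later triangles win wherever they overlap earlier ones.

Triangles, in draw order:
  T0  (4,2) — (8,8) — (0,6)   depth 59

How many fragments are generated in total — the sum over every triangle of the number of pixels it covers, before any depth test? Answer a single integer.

T0:
  2·area = 40
  edge (4, 2)→(8, 8): d=(4,6) right/bottom  bias=-1
  edge (8, 8)→(0, 6): d=(-8,-2) top-left  bias=+0
  edge (0, 6)→(4, 2): d=(4,-4) top-left  bias=+0
    (2,0)@(5, 1): e=[-10,50,0] → ·  [on edge]
    (1,1)@(3, 3): e=[10,30,0] → █  [on edge]
    (2,1)@(5, 3): e=[-2,34,8] → ·
    (0,2)@(1, 5): e=[30,10,0] → █  [on edge]
    (2,2)@(5, 5): e=[6,18,16] → █
    (3,2)@(7, 5): e=[-6,22,24] → ·
    (0,3)@(1, 7): e=[38,-6,8] → ·
    (1,3)@(3, 7): e=[26,-2,16] → ·
    (2,3)@(5, 7): e=[14,2,24] → █
    (3,3)@(7, 7): e=[2,6,32] → █
    (4,3)@(9, 7): e=[-10,10,40] → ·
    (2,4)@(5, 9): e=[22,-14,32] → ·
  covered (6 px):
    · · · · ·
    · █ · · ·
    █ █ █ · ·
    · · █ █ ·
    · · · · ·
    · · · · ·
    · · · · ·
    · · · · ·
    · · · · ·

Answer: 6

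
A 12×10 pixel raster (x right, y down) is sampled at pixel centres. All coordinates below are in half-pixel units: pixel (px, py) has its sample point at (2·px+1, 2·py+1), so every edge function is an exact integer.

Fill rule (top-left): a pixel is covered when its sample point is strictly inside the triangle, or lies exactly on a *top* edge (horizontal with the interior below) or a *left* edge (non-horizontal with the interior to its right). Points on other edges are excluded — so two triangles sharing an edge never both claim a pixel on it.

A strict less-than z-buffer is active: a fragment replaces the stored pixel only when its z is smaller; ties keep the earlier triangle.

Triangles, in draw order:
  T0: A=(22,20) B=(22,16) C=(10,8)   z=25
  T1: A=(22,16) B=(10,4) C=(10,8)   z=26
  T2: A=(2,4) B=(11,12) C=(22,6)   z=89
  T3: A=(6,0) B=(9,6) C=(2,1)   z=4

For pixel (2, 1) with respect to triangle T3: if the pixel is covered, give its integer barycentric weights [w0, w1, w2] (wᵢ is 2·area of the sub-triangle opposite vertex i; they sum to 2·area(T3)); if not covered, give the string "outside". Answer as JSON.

T0:
  2·area = 48  (B↔C swapped to make it positive)
  edge (22, 20)→(10, 8): d=(-12,-12) top-left  bias=+0
  edge (10, 8)→(22, 16): d=(12,8) right/bottom  bias=-1
  edge (22, 16)→(22, 20): d=(0,4) right/bottom  bias=-1
    (1,0)@(3, 1): e=[0,-28,76] → ·  [on edge]
    (2,1)@(5, 3): e=[0,-20,68] → ·  [on edge]
    (3,2)@(7, 5): e=[0,-12,60] → ·  [on edge]
    (4,3)@(9, 7): e=[0,-4,52] → ·  [on edge]
    (5,4)@(11, 9): e=[0,4,44] → #  [on edge]
    (6,4)@(13, 9): e=[24,-12,36] → ·
    (5,5)@(11, 11): e=[-24,28,44] → ·
    (6,5)@(13, 11): e=[0,12,36] → #  [on edge]
    (7,5)@(15, 11): e=[24,-4,28] → ·
    (6,6)@(13, 13): e=[-24,36,36] → ·
    (7,6)@(15, 13): e=[0,20,28] → #  [on edge]
    (8,6)@(17, 13): e=[24,4,20] → #
    (8,7)@(17, 15): e=[0,28,20] → #  [on edge]
    (9,8)@(19, 17): e=[0,36,12] → #  [on edge]
    (10,9)@(21, 19): e=[0,44,4] → #  [on edge]
  covered (9 px):
    · · · · · · · · · · · ·
    · · · · · · · · · · · ·
    · · · · · · · · · · · ·
    · · · · · · · · · · · ·
    · · · · · # · · · · · ·
    · · · · · · # · · · · ·
    · · · · · · · # # · · ·
    · · · · · · · · # # · ·
    · · · · · · · · · # # ·
    · · · · · · · · · · # ·
T1:
  2·area = 48  (B↔C swapped to make it positive)
  edge (22, 16)→(10, 8): d=(-12,-8) top-left  bias=+0
  edge (10, 8)→(10, 4): d=(0,-4) top-left  bias=+0
  edge (10, 4)→(22, 16): d=(12,12) right/bottom  bias=-1
    (3,0)@(7, 1): e=[60,-12,0] → ·  [on edge]
    (4,1)@(9, 3): e=[52,-4,0] → ·  [on edge]
    (5,2)@(11, 5): e=[44,4,0] → ·  [on edge]
    (5,3)@(11, 7): e=[20,4,24] → #
    (6,3)@(13, 7): e=[36,12,0] → ·  [on edge]
    (5,4)@(11, 9): e=[-4,4,48] → ·
    (6,4)@(13, 9): e=[12,12,24] → #
    (7,4)@(15, 9): e=[28,20,0] → ·  [on edge]
    (6,5)@(13, 11): e=[-12,12,48] → ·
    (7,5)@(15, 11): e=[4,20,24] → #
    (8,5)@(17, 11): e=[20,28,0] → ·  [on edge]
    (7,6)@(15, 13): e=[-20,20,48] → ·
    (9,6)@(19, 13): e=[12,36,0] → ·  [on edge]
    (10,7)@(21, 15): e=[4,44,0] → ·  [on edge]
    (11,8)@(23, 17): e=[-4,52,0] → ·  [on edge]
  covered (3 px):
    · · · · · · · · · · · ·
    · · · · · · · · · · · ·
    · · · · · · · · · · · ·
    · · · · · # · · · · · ·
    · · · · · · # · · · · ·
    · · · · · · · # · · · ·
    · · · · · · · · · · · ·
    · · · · · · · · · · · ·
    · · · · · · · · · · · ·
    · · · · · · · · · · · ·
T2:
  2·area = 142  (B↔C swapped to make it positive)
  edge (2, 4)→(22, 6): d=(20,2) right/bottom  bias=-1
  edge (22, 6)→(11, 12): d=(-11,6) right/bottom  bias=-1
  edge (11, 12)→(2, 4): d=(-9,-8) top-left  bias=+0
    (2,2)@(5, 5): e=[14,113,15] → #
    (3,2)@(7, 5): e=[10,101,31] → #
    (4,2)@(9, 5): e=[6,89,47] → #
    (5,2)@(11, 5): e=[2,77,63] → #
    (6,2)@(13, 5): e=[-2,65,79] → ·
    (2,3)@(5, 7): e=[54,91,-3] → ·
    (3,3)@(7, 7): e=[50,79,13] → #
    (6,3)@(13, 7): e=[38,43,61] → #
    (7,3)@(15, 7): e=[34,31,77] → #
    (8,3)@(17, 7): e=[30,19,93] → #
    (9,3)@(19, 7): e=[26,7,109] → #
    (10,3)@(21, 7): e=[22,-5,125] → ·
  covered (16 px):
    · · · · · · · · · · · ·
    · · · · · · · · · · · ·
    · · # # # # · · · · · ·
    · · · # # # # # # # · ·
    · · · · # # # # · · · ·
    · · · · · # · · · · · ·
    · · · · · · · · · · · ·
    · · · · · · · · · · · ·
    · · · · · · · · · · · ·
    · · · · · · · · · · · ·
T3:
  2·area = 27
  edge (6, 0)→(9, 6): d=(3,6) right/bottom  bias=-1
  edge (9, 6)→(2, 1): d=(-7,-5) top-left  bias=+0
  edge (2, 1)→(6, 0): d=(4,-1) top-left  bias=+0
    (1,0)@(3, 1): e=[21,5,1] → #
    (2,0)@(5, 1): e=[9,15,3] → #
    (3,0)@(7, 1): e=[-3,25,5] → ·
    (1,1)@(3, 3): e=[27,-9,9] → ·
    (2,1)@(5, 3): e=[15,1,11] → #
    (3,1)@(7, 3): e=[3,11,13] → #
    (4,1)@(9, 3): e=[-9,21,15] → ·
    (2,2)@(5, 5): e=[21,-13,19] → ·
    (3,2)@(7, 5): e=[9,-3,21] → ·
  covered (4 px):
    · # # · · · · · · · · ·
    · · # # · · · · · · · ·
    · · · · · · · · · · · ·
    · · · · · · · · · · · ·
    · · · · · · · · · · · ·
    · · · · · · · · · · · ·
    · · · · · · · · · · · ·
    · · · · · · · · · · · ·
    · · · · · · · · · · · ·
    · · · · · · · · · · · ·

Final: [1,11,15]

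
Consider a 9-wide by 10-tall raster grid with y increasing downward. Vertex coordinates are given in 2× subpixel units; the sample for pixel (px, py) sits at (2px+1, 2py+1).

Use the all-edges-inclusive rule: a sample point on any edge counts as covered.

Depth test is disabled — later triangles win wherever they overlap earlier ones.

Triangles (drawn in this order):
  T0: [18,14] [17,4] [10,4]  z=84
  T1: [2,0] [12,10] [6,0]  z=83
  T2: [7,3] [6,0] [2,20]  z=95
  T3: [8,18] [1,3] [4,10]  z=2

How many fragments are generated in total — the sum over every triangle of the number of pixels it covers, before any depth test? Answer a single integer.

T0:
  2·area = 70  (B↔C swapped to make it positive)
  edge (18, 14)→(10, 4): d=(-8,-10) inclusive
  edge (10, 4)→(17, 4): d=(7,0) inclusive
  edge (17, 4)→(18, 14): d=(1,10) inclusive
    (5,2)@(11, 5): e=[2,7,61] → █
    (6,2)@(13, 5): e=[22,7,41] → █
    (7,2)@(15, 5): e=[42,7,21] → █
    (8,2)@(17, 5): e=[62,7,1] → █
    (5,3)@(11, 7): e=[-14,21,63] → ·
    (6,3)@(13, 7): e=[6,21,43] → █
    (6,4)@(13, 9): e=[-10,35,45] → ·
    (7,4)@(15, 9): e=[10,35,25] → █
    (7,5)@(15, 11): e=[-6,49,27] → ·
    (8,5)@(17, 11): e=[14,49,7] → █
    (8,6)@(17, 13): e=[-2,63,9] → ·
  covered (10 px):
    · · · · · · · · ·
    · · · · · · · · ·
    · · · · · █ █ █ █
    · · · · · · █ █ █
    · · · · · · · █ █
    · · · · · · · · █
    · · · · · · · · ·
    · · · · · · · · ·
    · · · · · · · · ·
    · · · · · · · · ·
T1:
  2·area = 40  (B↔C swapped to make it positive)
  edge (2, 0)→(6, 0): d=(4,0) inclusive
  edge (6, 0)→(12, 10): d=(6,10) inclusive
  edge (12, 10)→(2, 0): d=(-10,-10) inclusive
    (1,0)@(3, 1): e=[4,36,0] → █  [on edge]
    (2,0)@(5, 1): e=[4,16,20] → █
    (3,0)@(7, 1): e=[4,-4,40] → ·
    (1,1)@(3, 3): e=[12,48,-20] → ·
    (2,1)@(5, 3): e=[12,28,0] → █  [on edge]
    (3,1)@(7, 3): e=[12,8,20] → █
    (4,1)@(9, 3): e=[12,-12,40] → ·
    (2,2)@(5, 5): e=[20,40,-20] → ·
    (3,2)@(7, 5): e=[20,20,0] → █  [on edge]
    (4,2)@(9, 5): e=[20,0,20] → █  [on edge]
    (5,2)@(11, 5): e=[20,-20,40] → ·
    (3,3)@(7, 7): e=[28,32,-20] → ·
    (4,3)@(9, 7): e=[28,12,0] → █  [on edge]
    (5,4)@(11, 9): e=[36,4,0] → █  [on edge]
    (6,5)@(13, 11): e=[44,-4,0] → ·  [on edge]
    (7,6)@(15, 13): e=[52,-12,0] → ·  [on edge]
    (7,7)@(15, 15): e=[60,0,-20] → ·  [on edge]
    (8,7)@(17, 15): e=[60,-20,0] → ·  [on edge]
  covered (8 px):
    · █ █ · · · · · ·
    · · █ █ · · · · ·
    · · · █ █ · · · ·
    · · · · █ · · · ·
    · · · · · █ · · ·
    · · · · · · · · ·
    · · · · · · · · ·
    · · · · · · · · ·
    · · · · · · · · ·
    · · · · · · · · ·
T2:
  2·area = 32  (B↔C swapped to make it positive)
  edge (7, 3)→(2, 20): d=(-5,17) inclusive
  edge (2, 20)→(6, 0): d=(4,-20) inclusive
  edge (6, 0)→(7, 3): d=(1,3) inclusive
    (3,1)@(7, 3): e=[0,32,0] → █  [on edge]
    (4,1)@(9, 3): e=[-34,72,-6] → ·
    (2,2)@(5, 5): e=[24,0,8] → █  [on edge]
    (3,2)@(7, 5): e=[-10,40,2] → ·
    (2,3)@(5, 7): e=[14,8,10] → █
    (3,3)@(7, 7): e=[-20,48,4] → ·
    (2,4)@(5, 9): e=[4,16,12] → █
    (3,4)@(7, 9): e=[-30,56,6] → ·
    (4,4)@(9, 9): e=[-64,96,0] → ·  [on edge]
    (2,5)@(5, 11): e=[-6,24,14] → ·
    (1,7)@(3, 15): e=[8,0,24] → █  [on edge]
    (2,7)@(5, 15): e=[-26,40,18] → ·
    (5,7)@(11, 15): e=[-128,160,0] → ·  [on edge]
  covered (5 px):
    · · · · · · · · ·
    · · · █ · · · · ·
    · · █ · · · · · ·
    · · █ · · · · · ·
    · · █ · · · · · ·
    · · · · · · · · ·
    · · · · · · · · ·
    · █ · · · · · · ·
    · · · · · · · · ·
    · · · · · · · · ·
T3:
  2·area = 4  (B↔C swapped to make it positive)
  edge (8, 18)→(4, 10): d=(-4,-8) inclusive
  edge (4, 10)→(1, 3): d=(-3,-7) inclusive
  edge (1, 3)→(8, 18): d=(7,15) inclusive
    (0,1)@(1, 3): e=[4,0,0] → █  [on edge]
    (1,1)@(3, 3): e=[20,14,-30] → ·
    (0,2)@(1, 5): e=[-4,-6,14] → ·
    (3,8)@(7, 17): e=[-4,0,8] → ·  [on edge]
  covered (1 px):
    · · · · · · · · ·
    █ · · · · · · · ·
    · · · · · · · · ·
    · · · · · · · · ·
    · · · · · · · · ·
    · · · · · · · · ·
    · · · · · · · · ·
    · · · · · · · · ·
    · · · · · · · · ·
    · · · · · · · · ·

Result: 24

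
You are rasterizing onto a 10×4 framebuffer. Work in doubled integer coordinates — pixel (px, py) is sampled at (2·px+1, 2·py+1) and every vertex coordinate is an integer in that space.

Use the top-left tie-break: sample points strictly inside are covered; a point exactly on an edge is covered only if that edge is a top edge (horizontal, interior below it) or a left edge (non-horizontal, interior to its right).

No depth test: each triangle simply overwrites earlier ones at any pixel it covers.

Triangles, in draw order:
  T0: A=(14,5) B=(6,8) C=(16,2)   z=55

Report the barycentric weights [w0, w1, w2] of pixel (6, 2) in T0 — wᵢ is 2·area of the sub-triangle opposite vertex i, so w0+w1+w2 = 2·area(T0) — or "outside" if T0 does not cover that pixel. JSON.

T0:
  2·area = 18
  edge (14, 5)→(6, 8): d=(-8,3) right/bottom  bias=-1
  edge (6, 8)→(16, 2): d=(10,-6) top-left  bias=+0
  edge (16, 2)→(14, 5): d=(-2,3) right/bottom  bias=-1
    (7,1)@(15, 3): e=[13,4,1] → #
    (8,1)@(17, 3): e=[7,16,-5] → ·
    (5,2)@(11, 5): e=[9,0,9] → #  [on edge]
    (6,2)@(13, 5): e=[3,12,3] → #
    (7,2)@(15, 5): e=[-3,24,-3] → ·
    (5,3)@(11, 7): e=[-7,20,5] → ·
    (6,3)@(13, 7): e=[-13,32,-1] → ·
  covered (3 px):
    · · · · · · · · · ·
    · · · · · · · # · ·
    · · · · · # # · · ·
    · · · · · · · · · ·

Result: [12,3,3]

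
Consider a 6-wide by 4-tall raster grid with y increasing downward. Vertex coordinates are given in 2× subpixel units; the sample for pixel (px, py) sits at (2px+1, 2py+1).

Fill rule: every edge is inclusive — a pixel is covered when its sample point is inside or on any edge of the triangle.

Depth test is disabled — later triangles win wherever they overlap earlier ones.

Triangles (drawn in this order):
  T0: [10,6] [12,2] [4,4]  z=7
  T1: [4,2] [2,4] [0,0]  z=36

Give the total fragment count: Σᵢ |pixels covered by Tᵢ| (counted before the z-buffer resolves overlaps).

T0:
  2·area = 28  (B↔C swapped to make it positive)
  edge (10, 6)→(4, 4): d=(-6,-2) inclusive
  edge (4, 4)→(12, 2): d=(8,-2) inclusive
  edge (12, 2)→(10, 6): d=(-2,4) inclusive
    (0,1)@(1, 3): e=[0,-14,42] → ·  [on edge]
    (4,1)@(9, 3): e=[16,2,10] → █
    (5,1)@(11, 3): e=[20,6,2] → █
    (3,2)@(7, 5): e=[0,14,14] → █  [on edge]
    (5,2)@(11, 5): e=[8,22,-2] → ·
    (3,3)@(7, 7): e=[-12,30,10] → ·
    (4,3)@(9, 7): e=[-8,34,2] → ·
  covered (4 px):
    · · · · · ·
    · · · · █ █
    · · · █ █ ·
    · · · · · ·
T1:
  2·area = 12
  edge (4, 2)→(2, 4): d=(-2,2) inclusive
  edge (2, 4)→(0, 0): d=(-2,-4) inclusive
  edge (0, 0)→(4, 2): d=(4,2) inclusive
    (0,0)@(1, 1): e=[8,2,2] → █
    (1,0)@(3, 1): e=[4,10,-2] → ·
    (2,0)@(5, 1): e=[0,18,-6] → ·  [on edge]
    (0,1)@(1, 3): e=[4,-2,10] → ·
    (1,1)@(3, 3): e=[0,6,6] → █  [on edge]
    (2,1)@(5, 3): e=[-4,14,2] → ·
    (0,2)@(1, 5): e=[0,-6,18] → ·  [on edge]
    (1,2)@(3, 5): e=[-4,2,14] → ·
  covered (2 px):
    █ · · · · ·
    · █ · · · ·
    · · · · · ·
    · · · · · ·

Final: 6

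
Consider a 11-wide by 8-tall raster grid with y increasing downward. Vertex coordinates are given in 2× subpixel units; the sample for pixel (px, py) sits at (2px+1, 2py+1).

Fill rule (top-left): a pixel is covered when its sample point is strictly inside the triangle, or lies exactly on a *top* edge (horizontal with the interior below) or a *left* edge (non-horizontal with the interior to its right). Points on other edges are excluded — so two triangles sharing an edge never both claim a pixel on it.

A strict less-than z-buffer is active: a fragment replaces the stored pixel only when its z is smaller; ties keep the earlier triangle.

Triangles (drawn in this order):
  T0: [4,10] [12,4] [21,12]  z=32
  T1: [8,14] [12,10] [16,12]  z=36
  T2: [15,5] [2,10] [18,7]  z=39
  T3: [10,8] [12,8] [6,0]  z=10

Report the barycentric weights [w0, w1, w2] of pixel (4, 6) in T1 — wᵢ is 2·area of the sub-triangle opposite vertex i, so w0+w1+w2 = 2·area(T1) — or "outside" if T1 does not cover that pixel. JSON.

T0:
  2·area = 118
  edge (4, 10)→(12, 4): d=(8,-6) top-left  bias=+0
  edge (12, 4)→(21, 12): d=(9,8) right/bottom  bias=-1
  edge (21, 12)→(4, 10): d=(-17,-2) top-left  bias=+0
    (5,2)@(11, 5): e=[2,17,99] → X
    (6,2)@(13, 5): e=[14,1,103] → X
    (7,2)@(15, 5): e=[26,-15,107] → .
    (4,3)@(9, 7): e=[6,51,61] → X
    (7,3)@(15, 7): e=[42,3,73] → X
    (8,3)@(17, 7): e=[54,-13,77] → .
    (3,4)@(7, 9): e=[10,85,23] → X
    (8,4)@(17, 9): e=[70,5,43] → X
    (9,4)@(19, 9): e=[82,-11,47] → .
    (3,5)@(7, 11): e=[26,103,-11] → .
    (4,5)@(9, 11): e=[38,87,-7] → .
    (5,5)@(11, 11): e=[50,71,-3] → .
  covered (16 px):
    . . . . . . . . . . .
    . . . . . . . . . . .
    . . . . . X X . . . .
    . . . . X X X X . . .
    . . . X X X X X X . .
    . . . . . . X X X X .
    . . . . . . . . . . .
    . . . . . . . . . . .
T1:
  2·area = 24
  edge (8, 14)→(12, 10): d=(4,-4) top-left  bias=+0
  edge (12, 10)→(16, 12): d=(4,2) right/bottom  bias=-1
  edge (16, 12)→(8, 14): d=(-8,2) right/bottom  bias=-1
    (10,0)@(21, 1): e=[0,-54,78] → .  [on edge]
    (9,1)@(19, 3): e=[0,-42,66] → .  [on edge]
    (8,2)@(17, 5): e=[0,-30,54] → .  [on edge]
    (7,3)@(15, 7): e=[0,-18,42] → .  [on edge]
    (6,4)@(13, 9): e=[0,-6,30] → .  [on edge]
    (5,5)@(11, 11): e=[0,6,18] → X  [on edge]
    (6,5)@(13, 11): e=[8,2,14] → X
    (7,5)@(15, 11): e=[16,-2,10] → .
    (4,6)@(9, 13): e=[0,18,6] → X  [on edge]
    (6,6)@(13, 13): e=[16,10,-2] → .
    (3,7)@(7, 15): e=[0,30,-6] → .  [on edge]
    (4,7)@(9, 15): e=[8,26,-10] → .
  covered (4 px):
    . . . . . . . . . . .
    . . . . . . . . . . .
    . . . . . . . . . . .
    . . . . . . . . . . .
    . . . . . . . . . . .
    . . . . . X X . . . .
    . . . . X X . . . . .
    . . . . . . . . . . .
T2:
  2·area = 41  (B↔C swapped to make it positive)
  edge (15, 5)→(18, 7): d=(3,2) right/bottom  bias=-1
  edge (18, 7)→(2, 10): d=(-16,3) right/bottom  bias=-1
  edge (2, 10)→(15, 5): d=(13,-5) top-left  bias=+0
    (4,0)@(9, 1): e=[0,123,-82] → .  [on edge]
    (7,2)@(15, 5): e=[0,41,0] → .  [on edge]
    (5,3)@(11, 7): e=[14,21,6] → X
    (6,3)@(13, 7): e=[10,15,16] → X
    (7,3)@(15, 7): e=[6,9,26] → X
    (8,3)@(17, 7): e=[2,3,36] → X
    (9,3)@(19, 7): e=[-2,-3,46] → .
    (2,4)@(5, 9): e=[32,7,2] → X
    (3,4)@(7, 9): e=[28,1,12] → X
    (4,4)@(9, 9): e=[24,-5,22] → .
    (5,4)@(11, 9): e=[20,-11,32] → .
    (6,4)@(13, 9): e=[16,-17,42] → .
    (10,4)@(21, 9): e=[0,-41,82] → .  [on edge]
  covered (6 px):
    . . . . . . . . . . .
    . . . . . . . . . . .
    . . . . . . . . . . .
    . . . . . X X X X . .
    . . X X . . . . . . .
    . . . . . . . . . . .
    . . . . . . . . . . .
    . . . . . . . . . . .
T3:
  2·area = 16  (B↔C swapped to make it positive)
  edge (10, 8)→(6, 0): d=(-4,-8) top-left  bias=+0
  edge (6, 0)→(12, 8): d=(6,8) right/bottom  bias=-1
  edge (12, 8)→(10, 8): d=(-2,0) right/bottom  bias=-1
    (4,2)@(9, 5): e=[4,6,6] → X
    (5,2)@(11, 5): e=[20,-10,6] → .
    (4,3)@(9, 7): e=[-4,18,2] → .
    (5,3)@(11, 7): e=[12,2,2] → X
    (6,3)@(13, 7): e=[28,-14,2] → .
    (5,4)@(11, 9): e=[4,14,-2] → .
  covered (2 px):
    . . . . . . . . . . .
    . . . . . . . . . . .
    . . . . X . . . . . .
    . . . . . X . . . . .
    . . . . . . . . . . .
    . . . . . . . . . . .
    . . . . . . . . . . .
    . . . . . . . . . . .

Final: [18,6,0]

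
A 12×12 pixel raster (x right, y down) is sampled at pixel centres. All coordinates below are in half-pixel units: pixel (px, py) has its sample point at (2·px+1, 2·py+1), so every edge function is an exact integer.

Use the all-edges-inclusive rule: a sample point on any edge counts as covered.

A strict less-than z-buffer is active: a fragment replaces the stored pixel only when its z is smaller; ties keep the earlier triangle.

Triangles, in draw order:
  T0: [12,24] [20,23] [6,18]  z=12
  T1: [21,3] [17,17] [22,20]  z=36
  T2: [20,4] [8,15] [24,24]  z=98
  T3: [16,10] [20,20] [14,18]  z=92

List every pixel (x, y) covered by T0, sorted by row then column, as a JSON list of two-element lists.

T0:
  2·area = 54  (B↔C swapped to make it positive)
  edge (12, 24)→(6, 18): d=(-6,-6) inclusive
  edge (6, 18)→(20, 23): d=(14,5) inclusive
  edge (20, 23)→(12, 24): d=(-8,1) inclusive
    (0,6)@(1, 13): e=[0,-45,99] → ·  [on edge]
    (1,7)@(3, 15): e=[0,-27,81] → ·  [on edge]
    (2,8)@(5, 17): e=[0,-9,63] → ·  [on edge]
    (3,9)@(7, 19): e=[0,9,45] → █  [on edge]
    (4,9)@(9, 19): e=[12,-1,43] → ·
    (3,10)@(7, 21): e=[-12,37,29] → ·
    (4,10)@(9, 21): e=[0,27,27] → █  [on edge]
    (5,10)@(11, 21): e=[12,17,25] → █
    (6,10)@(13, 21): e=[24,7,23] → █
    (7,10)@(15, 21): e=[36,-3,21] → ·
    (4,11)@(9, 23): e=[-12,55,11] → ·
    (5,11)@(11, 23): e=[0,45,9] → █  [on edge]
  covered (9 px):
    · · · · · · · · · · · ·
    · · · · · · · · · · · ·
    · · · · · · · · · · · ·
    · · · · · · · · · · · ·
    · · · · · · · · · · · ·
    · · · · · · · · · · · ·
    · · · · · · · · · · · ·
    · · · · · · · · · · · ·
    · · · · · · · · · · · ·
    · · · █ · · · · · · · ·
    · · · · █ █ █ · · · · ·
    · · · · · █ █ █ █ █ · ·
T1:
  2·area = 82  (B↔C swapped to make it positive)
  edge (21, 3)→(22, 20): d=(1,17) inclusive
  edge (22, 20)→(17, 17): d=(-5,-3) inclusive
  edge (17, 17)→(21, 3): d=(4,-14) inclusive
    (10,1)@(21, 3): e=[0,82,0] → █  [on edge]
    (11,1)@(23, 3): e=[-34,88,28] → ·
    (10,2)@(21, 5): e=[2,72,8] → █
    (11,2)@(23, 5): e=[-32,78,36] → ·
    (10,3)@(21, 7): e=[4,62,16] → █
    (11,3)@(23, 7): e=[-30,68,44] → ·
    (10,4)@(21, 9): e=[6,52,24] → █
    (11,4)@(23, 9): e=[-28,58,52] → ·
    (3,5)@(7, 11): e=[246,0,-164] → ·  [on edge]
    (9,5)@(19, 11): e=[42,36,4] → █
    (11,5)@(23, 11): e=[-26,48,60] → ·
    (9,6)@(19, 13): e=[44,26,12] → █
    (8,8)@(17, 17): e=[82,0,0] → █  [on edge]
  covered (14 px):
    · · · · · · · · · · · ·
    · · · · · · · · · · █ ·
    · · · · · · · · · · █ ·
    · · · · · · · · · · █ ·
    · · · · · · · · · · █ ·
    · · · · · · · · · █ █ ·
    · · · · · · · · · █ █ ·
    · · · · · · · · · █ █ ·
    · · · · · · · · █ █ █ ·
    · · · · · · · · · · █ ·
    · · · · · · · · · · · ·
    · · · · · · · · · · · ·
T2:
  2·area = 284  (B↔C swapped to make it positive)
  edge (20, 4)→(24, 24): d=(4,20) inclusive
  edge (24, 24)→(8, 15): d=(-16,-9) inclusive
  edge (8, 15)→(20, 4): d=(12,-11) inclusive
    (9,2)@(19, 5): e=[24,259,1] → █
    (10,2)@(21, 5): e=[-16,277,23] → ·
    (8,3)@(17, 7): e=[72,209,3] → █
    (10,3)@(21, 7): e=[-8,245,47] → ·
    (7,4)@(15, 9): e=[120,159,5] → █
    (10,4)@(21, 9): e=[0,213,71] → █  [on edge]
    (11,4)@(23, 9): e=[-40,231,93] → ·
    (6,5)@(13, 11): e=[168,109,7] → █
    (11,5)@(23, 11): e=[-32,199,117] → ·
    (5,6)@(11, 13): e=[216,59,9] → █
    (11,6)@(23, 13): e=[-24,167,141] → ·
    (4,7)@(9, 15): e=[264,9,11] → █
    (11,9)@(23, 19): e=[0,71,213] → █  [on edge]
  covered (38 px):
    · · · · · · · · · · · ·
    · · · · · · · · · · · ·
    · · · · · · · · · █ · ·
    · · · · · · · · █ █ · ·
    · · · · · · · █ █ █ █ ·
    · · · · · · █ █ █ █ █ ·
    · · · · · █ █ █ █ █ █ ·
    · · · · █ █ █ █ █ █ █ ·
    · · · · · · █ █ █ █ █ ·
    · · · · · · · · █ █ █ █
    · · · · · · · · · █ █ █
    · · · · · · · · · · · █
T3:
  2·area = 52
  edge (16, 10)→(20, 20): d=(4,10) inclusive
  edge (20, 20)→(14, 18): d=(-6,-2) inclusive
  edge (14, 18)→(16, 10): d=(2,-8) inclusive
    (8,6)@(17, 13): e=[2,36,14] → █
    (9,6)@(19, 13): e=[-18,40,30] → ·
    (2,7)@(5, 15): e=[130,0,-78] → ·  [on edge]
    (7,7)@(15, 15): e=[30,20,2] → █
    (9,7)@(19, 15): e=[-10,28,34] → ·
    (5,8)@(11, 17): e=[78,0,-26] → ·  [on edge]
    (7,8)@(15, 17): e=[38,8,6] → █
    (9,8)@(19, 17): e=[-2,16,38] → ·
    (7,9)@(15, 19): e=[46,-4,10] → ·
    (8,9)@(17, 19): e=[26,0,26] → █  [on edge]
    (9,9)@(19, 19): e=[6,4,42] → █
    (10,9)@(21, 19): e=[-14,8,58] → ·
    (11,10)@(23, 21): e=[-26,0,78] → ·  [on edge]
  covered (7 px):
    · · · · · · · · · · · ·
    · · · · · · · · · · · ·
    · · · · · · · · · · · ·
    · · · · · · · · · · · ·
    · · · · · · · · · · · ·
    · · · · · · · · · · · ·
    · · · · · · · · █ · · ·
    · · · · · · · █ █ · · ·
    · · · · · · · █ █ · · ·
    · · · · · · · · █ █ · ·
    · · · · · · · · · · · ·
    · · · · · · · · · · · ·

Result: [[3,9],[4,10],[5,10],[6,10],[5,11],[6,11],[7,11],[8,11],[9,11]]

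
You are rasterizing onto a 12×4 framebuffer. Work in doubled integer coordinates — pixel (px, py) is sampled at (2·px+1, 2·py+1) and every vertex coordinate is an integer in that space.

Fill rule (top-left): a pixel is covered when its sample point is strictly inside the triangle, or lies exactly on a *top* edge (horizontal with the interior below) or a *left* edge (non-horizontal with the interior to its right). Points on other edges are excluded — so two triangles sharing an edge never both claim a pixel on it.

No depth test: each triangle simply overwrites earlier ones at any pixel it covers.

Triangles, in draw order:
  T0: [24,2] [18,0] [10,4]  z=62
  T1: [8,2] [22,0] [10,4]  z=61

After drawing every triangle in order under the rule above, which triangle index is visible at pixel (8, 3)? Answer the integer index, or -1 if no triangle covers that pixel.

T0:
  2·area = 40  (B↔C swapped to make it positive)
  edge (24, 2)→(10, 4): d=(-14,2) right/bottom  bias=-1
  edge (10, 4)→(18, 0): d=(8,-4) top-left  bias=+0
  edge (18, 0)→(24, 2): d=(6,2) right/bottom  bias=-1
    (8,0)@(17, 1): e=[28,4,8] → X
    (9,0)@(19, 1): e=[24,12,4] → X
    (10,0)@(21, 1): e=[20,20,0] → .  [on edge]
    (6,1)@(13, 3): e=[8,4,28] → X
    (7,1)@(15, 3): e=[4,12,24] → X
    (8,1)@(17, 3): e=[0,20,20] → .  [on edge]
    (9,1)@(19, 3): e=[-4,28,16] → .
    (1,2)@(3, 5): e=[0,-20,60] → .  [on edge]
    (6,2)@(13, 5): e=[-20,20,40] → .
    (7,2)@(15, 5): e=[-24,28,36] → .
  covered (4 px):
    . . . . . . . . X X . .
    . . . . . . X X . . . .
    . . . . . . . . . . . .
    . . . . . . . . . . . .
T1:
  2·area = 32
  edge (8, 2)→(22, 0): d=(14,-2) top-left  bias=+0
  edge (22, 0)→(10, 4): d=(-12,4) right/bottom  bias=-1
  edge (10, 4)→(8, 2): d=(-2,-2) top-left  bias=+0
    (3,0)@(7, 1): e=[-16,48,0] → .  [on edge]
    (7,0)@(15, 1): e=[0,16,16] → X  [on edge]
    (8,0)@(17, 1): e=[4,8,20] → X
    (9,0)@(19, 1): e=[8,0,24] → .  [on edge]
    (0,1)@(1, 3): e=[0,48,-16] → .  [on edge]
    (4,1)@(9, 3): e=[16,16,0] → X  [on edge]
    (5,1)@(11, 3): e=[20,8,4] → X
    (6,1)@(13, 3): e=[24,0,8] → .  [on edge]
    (7,1)@(15, 3): e=[28,-8,12] → .
    (8,1)@(17, 3): e=[32,-16,16] → .
    (3,2)@(7, 5): e=[40,0,-8] → .  [on edge]
    (4,2)@(9, 5): e=[44,-8,-4] → .
    (5,2)@(11, 5): e=[48,-16,0] → .  [on edge]
    (0,3)@(1, 7): e=[56,0,-24] → .  [on edge]
    (6,3)@(13, 7): e=[80,-48,0] → .  [on edge]
  covered (4 px):
    . . . . . . . X X . . .
    . . . . X X . . . . . .
    . . . . . . . . . . . .
    . . . . . . . . . . . .

Z-buffer (winner per pixel, '.' = empty):
  . . . . . . . 1 1 0 . .
  . . . . 1 1 0 0 . . . .
  . . . . . . . . . . . .
  . . . . . . . . . . . .

Result: -1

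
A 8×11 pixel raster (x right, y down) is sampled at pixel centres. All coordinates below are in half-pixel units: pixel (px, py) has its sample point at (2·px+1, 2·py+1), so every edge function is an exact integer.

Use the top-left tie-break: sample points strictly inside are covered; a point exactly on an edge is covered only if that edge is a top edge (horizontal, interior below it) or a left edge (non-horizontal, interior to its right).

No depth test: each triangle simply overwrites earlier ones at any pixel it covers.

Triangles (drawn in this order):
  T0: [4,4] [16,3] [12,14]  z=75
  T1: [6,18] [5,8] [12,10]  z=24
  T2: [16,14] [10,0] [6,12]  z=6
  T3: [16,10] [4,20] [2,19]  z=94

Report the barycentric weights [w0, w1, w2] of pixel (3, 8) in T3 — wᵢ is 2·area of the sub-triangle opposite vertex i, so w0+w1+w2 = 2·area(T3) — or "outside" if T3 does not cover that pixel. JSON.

T0:
  2·area = 128
  edge (4, 4)→(16, 3): d=(12,-1) top-left  bias=+0
  edge (16, 3)→(12, 14): d=(-4,11) right/bottom  bias=-1
  edge (12, 14)→(4, 4): d=(-8,-10) top-left  bias=+0
    (2,2)@(5, 5): e=[13,113,2] → #
    (3,2)@(7, 5): e=[15,91,22] → #
    (4,2)@(9, 5): e=[17,69,42] → #
    (5,2)@(11, 5): e=[19,47,62] → #
    (6,2)@(13, 5): e=[21,25,82] → #
    (7,2)@(15, 5): e=[23,3,102] → #
    (2,3)@(5, 7): e=[37,105,-14] → ·
    (3,3)@(7, 7): e=[39,83,6] → #
    (7,3)@(15, 7): e=[47,-5,86] → ·
    (3,4)@(7, 9): e=[63,75,-10] → ·
    (4,4)@(9, 9): e=[65,53,10] → #
    (7,4)@(15, 9): e=[71,-13,70] → ·
  covered (15 px):
    · · · · · · · ·
    · · · · · · · ·
    · · # # # # # #
    · · · # # # # ·
    · · · · # # # ·
    · · · · · # # ·
    · · · · · · · ·
    · · · · · · · ·
    · · · · · · · ·
    · · · · · · · ·
    · · · · · · · ·
T1:
  2·area = 68
  edge (6, 18)→(5, 8): d=(-1,-10) top-left  bias=+0
  edge (5, 8)→(12, 10): d=(7,2) right/bottom  bias=-1
  edge (12, 10)→(6, 18): d=(-6,8) right/bottom  bias=-1
    (3,4)@(7, 9): e=[19,3,46] → #
    (4,4)@(9, 9): e=[39,-1,30] → ·
    (3,5)@(7, 11): e=[17,17,34] → #
    (4,5)@(9, 11): e=[37,13,18] → #
    (5,5)@(11, 11): e=[57,9,2] → #
    (6,5)@(13, 11): e=[77,5,-14] → ·
    (3,6)@(7, 13): e=[15,31,22] → #
    (5,6)@(11, 13): e=[55,23,-10] → ·
    (3,7)@(7, 15): e=[13,45,10] → #
    (4,7)@(9, 15): e=[33,41,-6] → ·
    (3,8)@(7, 17): e=[11,59,-2] → ·
  covered (7 px):
    · · · · · · · ·
    · · · · · · · ·
    · · · · · · · ·
    · · · · · · · ·
    · · · # · · · ·
    · · · # # # · ·
    · · · # # · · ·
    · · · # · · · ·
    · · · · · · · ·
    · · · · · · · ·
    · · · · · · · ·
T2:
  2·area = 128  (B↔C swapped to make it positive)
  edge (16, 14)→(6, 12): d=(-10,-2) top-left  bias=+0
  edge (6, 12)→(10, 0): d=(4,-12) top-left  bias=+0
  edge (10, 0)→(16, 14): d=(6,14) right/bottom  bias=-1
    (4,1)@(9, 3): e=[96,0,32] → #  [on edge]
    (5,1)@(11, 3): e=[100,24,4] → #
    (6,1)@(13, 3): e=[104,48,-24] → ·
    (4,2)@(9, 5): e=[76,8,44] → #
    (6,2)@(13, 5): e=[84,56,-12] → ·
    (4,3)@(9, 7): e=[56,16,56] → #
    (6,3)@(13, 7): e=[64,64,0] → ·  [on edge]
    (3,4)@(7, 9): e=[32,0,96] → #  [on edge]
    (6,4)@(13, 9): e=[44,72,12] → #
    (7,4)@(15, 9): e=[48,96,-16] → ·
    (0,5)@(1, 11): e=[0,-64,192] → ·  [on edge]
    (3,5)@(7, 11): e=[12,8,108] → #
    (5,6)@(11, 13): e=[0,64,64] → #  [on edge]
    (2,7)@(5, 15): e=[-32,0,160] → ·  [on edge]
    (1,10)@(3, 21): e=[-96,0,224] → ·  [on edge]
  covered (17 px):
    · · · · · · · ·
    · · · · # # · ·
    · · · · # # · ·
    · · · · # # · ·
    · · · # # # # ·
    · · · # # # # ·
    · · · · · # # #
    · · · · · · · ·
    · · · · · · · ·
    · · · · · · · ·
    · · · · · · · ·
T3:
  2·area = 32
  edge (16, 10)→(4, 20): d=(-12,10) right/bottom  bias=-1
  edge (4, 20)→(2, 19): d=(-2,-1) top-left  bias=+0
  edge (2, 19)→(16, 10): d=(14,-9) top-left  bias=+0
    (4,7)@(9, 15): e=[10,15,7] → #
    (5,7)@(11, 15): e=[-10,17,25] → ·
    (3,8)@(7, 17): e=[6,9,17] → #
    (4,8)@(9, 17): e=[-14,11,35] → ·
    (1,9)@(3, 19): e=[22,1,9] → #
    (2,9)@(5, 19): e=[2,3,27] → #
    (3,9)@(7, 19): e=[-18,5,45] → ·
    (1,10)@(3, 21): e=[-2,-3,37] → ·
    (2,10)@(5, 21): e=[-22,-1,55] → ·
  covered (4 px):
    · · · · · · · ·
    · · · · · · · ·
    · · · · · · · ·
    · · · · · · · ·
    · · · · · · · ·
    · · · · · · · ·
    · · · · · · · ·
    · · · · # · · ·
    · · · # · · · ·
    · # # · · · · ·
    · · · · · · · ·

Result: [9,17,6]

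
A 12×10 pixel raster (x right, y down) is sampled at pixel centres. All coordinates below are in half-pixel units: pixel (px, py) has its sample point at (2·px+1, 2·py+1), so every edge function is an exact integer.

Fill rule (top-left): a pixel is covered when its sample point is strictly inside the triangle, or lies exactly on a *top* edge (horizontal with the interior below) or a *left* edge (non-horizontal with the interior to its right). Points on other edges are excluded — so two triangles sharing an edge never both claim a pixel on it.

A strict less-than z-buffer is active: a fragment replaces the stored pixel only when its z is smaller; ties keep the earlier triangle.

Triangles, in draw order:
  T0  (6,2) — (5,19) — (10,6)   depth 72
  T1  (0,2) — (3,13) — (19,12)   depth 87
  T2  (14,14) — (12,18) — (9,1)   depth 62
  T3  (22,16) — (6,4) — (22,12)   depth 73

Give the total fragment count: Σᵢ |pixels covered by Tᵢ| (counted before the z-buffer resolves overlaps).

T0:
  2·area = 72  (B↔C swapped to make it positive)
  edge (6, 2)→(10, 6): d=(4,4) right/bottom  bias=-1
  edge (10, 6)→(5, 19): d=(-5,13) right/bottom  bias=-1
  edge (5, 19)→(6, 2): d=(1,-17) top-left  bias=+0
    (2,0)@(5, 1): e=[0,90,-18] → ·  [on edge]
    (3,1)@(7, 3): e=[0,54,18] → ·  [on edge]
    (3,2)@(7, 5): e=[8,44,20] → #
    (4,2)@(9, 5): e=[0,18,54] → ·  [on edge]
    (3,3)@(7, 7): e=[16,34,22] → #
    (4,3)@(9, 7): e=[8,8,56] → #
    (5,3)@(11, 7): e=[0,-18,90] → ·  [on edge]
    (3,4)@(7, 9): e=[24,24,24] → #
    (4,4)@(9, 9): e=[16,-2,58] → ·
    (6,4)@(13, 9): e=[0,-54,126] → ·  [on edge]
    (3,5)@(7, 11): e=[32,14,26] → #
    (4,5)@(9, 11): e=[24,-12,60] → ·
    (7,5)@(15, 11): e=[0,-90,162] → ·  [on edge]
    (8,6)@(17, 13): e=[0,-126,198] → ·  [on edge]
    (9,7)@(19, 15): e=[0,-162,234] → ·  [on edge]
    (10,8)@(21, 17): e=[0,-198,270] → ·  [on edge]
    (2,9)@(5, 19): e=[72,0,0] → ·  [on edge]
    (11,9)@(23, 19): e=[0,-234,306] → ·  [on edge]
  covered (6 px):
    · · · · · · · · · · · ·
    · · · · · · · · · · · ·
    · · · # · · · · · · · ·
    · · · # # · · · · · · ·
    · · · # · · · · · · · ·
    · · · # · · · · · · · ·
    · · · # · · · · · · · ·
    · · · · · · · · · · · ·
    · · · · · · · · · · · ·
    · · · · · · · · · · · ·
T1:
  2·area = 179  (B↔C swapped to make it positive)
  edge (0, 2)→(19, 12): d=(19,10) right/bottom  bias=-1
  edge (19, 12)→(3, 13): d=(-16,1) right/bottom  bias=-1
  edge (3, 13)→(0, 2): d=(-3,-11) top-left  bias=+0
    (0,1)@(1, 3): e=[9,162,8] → #
    (1,1)@(3, 3): e=[-11,160,30] → ·
    (0,2)@(1, 5): e=[47,130,2] → #
    (1,2)@(3, 5): e=[27,128,24] → #
    (2,2)@(5, 5): e=[7,126,46] → #
    (3,2)@(7, 5): e=[-13,124,68] → ·
    (0,3)@(1, 7): e=[85,98,-4] → ·
    (1,3)@(3, 7): e=[65,96,18] → #
    (3,3)@(7, 7): e=[25,92,62] → #
    (4,3)@(9, 7): e=[5,90,84] → #
    (5,3)@(11, 7): e=[-15,88,106] → ·
    (1,4)@(3, 9): e=[103,64,12] → #
    (1,6)@(3, 13): e=[179,0,0] → ·  [on edge]
  covered (22 px):
    · · · · · · · · · · · ·
    # · · · · · · · · · · ·
    # # # · · · · · · · · ·
    · # # # # · · · · · · ·
    · # # # # # # · · · · ·
    · # # # # # # # # · · ·
    · · · · · · · · · · · ·
    · · · · · · · · · · · ·
    · · · · · · · · · · · ·
    · · · · · · · · · · · ·
T2:
  2·area = 46
  edge (14, 14)→(12, 18): d=(-2,4) right/bottom  bias=-1
  edge (12, 18)→(9, 1): d=(-3,-17) top-left  bias=+0
  edge (9, 1)→(14, 14): d=(5,13) right/bottom  bias=-1
    (4,0)@(9, 1): e=[46,0,0] → ·  [on edge]
    (5,3)@(11, 7): e=[26,16,4] → #
    (6,3)@(13, 7): e=[18,50,-22] → ·
    (5,4)@(11, 9): e=[22,10,14] → #
    (6,4)@(13, 9): e=[14,44,-12] → ·
    (5,5)@(11, 11): e=[18,4,24] → #
    (6,5)@(13, 11): e=[10,38,-2] → ·
    (5,6)@(11, 13): e=[14,-2,34] → ·
    (6,6)@(13, 13): e=[6,32,8] → #
    (7,6)@(15, 13): e=[-2,66,-18] → ·
    (6,7)@(13, 15): e=[2,26,18] → #
    (7,7)@(15, 15): e=[-6,60,-8] → ·
  covered (5 px):
    · · · · · · · · · · · ·
    · · · · · · · · · · · ·
    · · · · · · · · · · · ·
    · · · · · # · · · · · ·
    · · · · · # · · · · · ·
    · · · · · # · · · · · ·
    · · · · · · # · · · · ·
    · · · · · · # · · · · ·
    · · · · · · · · · · · ·
    · · · · · · · · · · · ·
T3:
  2·area = 64
  edge (22, 16)→(6, 4): d=(-16,-12) top-left  bias=+0
  edge (6, 4)→(22, 12): d=(16,8) right/bottom  bias=-1
  edge (22, 12)→(22, 16): d=(0,4) right/bottom  bias=-1
    (5,3)@(11, 7): e=[12,8,44] → #
    (6,3)@(13, 7): e=[36,-8,36] → ·
    (5,4)@(11, 9): e=[-20,40,44] → ·
    (6,4)@(13, 9): e=[4,24,36] → #
    (7,4)@(15, 9): e=[28,8,28] → #
    (8,4)@(17, 9): e=[52,-8,20] → ·
    (6,5)@(13, 11): e=[-28,56,36] → ·
    (7,5)@(15, 11): e=[-4,40,28] → ·
    (8,5)@(17, 11): e=[20,24,20] → #
    (9,5)@(19, 11): e=[44,8,12] → #
    (10,5)@(21, 11): e=[68,-8,4] → ·
    (8,6)@(17, 13): e=[-12,56,20] → ·
  covered (8 px):
    · · · · · · · · · · · ·
    · · · · · · · · · · · ·
    · · · · · · · · · · · ·
    · · · · · # · · · · · ·
    · · · · · · # # · · · ·
    · · · · · · · · # # · ·
    · · · · · · · · · # # ·
    · · · · · · · · · · # ·
    · · · · · · · · · · · ·
    · · · · · · · · · · · ·

Result: 41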